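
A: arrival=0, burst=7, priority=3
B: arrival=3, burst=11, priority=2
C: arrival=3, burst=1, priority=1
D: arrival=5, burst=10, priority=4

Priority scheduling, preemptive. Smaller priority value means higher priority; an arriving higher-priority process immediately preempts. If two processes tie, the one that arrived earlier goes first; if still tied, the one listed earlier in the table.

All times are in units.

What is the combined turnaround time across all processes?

Schedule: | A 0-3 | C 3-4 | B 4-15 | A 15-19 | D 19-29 |
Completion: A=19  B=15  C=4  D=29
Turnaround = completion − arrival: A=19, B=12, C=1, D=24
Total turnaround = 19 + 12 + 1 + 24 = 56

56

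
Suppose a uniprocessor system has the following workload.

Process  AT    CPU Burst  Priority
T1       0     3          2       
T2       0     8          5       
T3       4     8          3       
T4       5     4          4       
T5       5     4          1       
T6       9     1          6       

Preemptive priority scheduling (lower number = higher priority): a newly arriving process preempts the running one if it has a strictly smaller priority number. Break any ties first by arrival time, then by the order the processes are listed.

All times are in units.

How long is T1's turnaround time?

3

Timeline: | T1 0-3 | T2 3-4 | T3 4-5 | T5 5-9 | T3 9-16 | T4 16-20 | T2 20-27 | T6 27-28 |
Completion: T1=3  T2=27  T3=16  T4=20  T5=9  T6=28
Turnaround (C−A): T1=3  T2=27  T3=12  T4=15  T5=4  T6=19
Turnaround(T1) = completion − arrival = 3 − 0 = 3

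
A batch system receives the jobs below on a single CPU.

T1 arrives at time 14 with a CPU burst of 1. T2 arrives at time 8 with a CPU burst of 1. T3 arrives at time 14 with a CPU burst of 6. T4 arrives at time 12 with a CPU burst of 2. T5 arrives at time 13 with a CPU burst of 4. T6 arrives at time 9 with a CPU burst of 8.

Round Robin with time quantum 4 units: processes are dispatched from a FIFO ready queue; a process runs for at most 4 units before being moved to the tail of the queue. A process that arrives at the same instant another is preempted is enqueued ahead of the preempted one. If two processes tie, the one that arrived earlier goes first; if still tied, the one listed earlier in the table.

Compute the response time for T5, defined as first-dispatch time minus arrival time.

2

Schedule: | idle 0-8 | T2 8-9 | T6 9-13 | T4 13-15 | T5 15-19 | T6 19-23 | T1 23-24 | T3 24-30 |
Completion: T1=24  T2=9  T3=30  T4=15  T5=19  T6=23
Response(T5) = first start − arrival = 15 − 13 = 2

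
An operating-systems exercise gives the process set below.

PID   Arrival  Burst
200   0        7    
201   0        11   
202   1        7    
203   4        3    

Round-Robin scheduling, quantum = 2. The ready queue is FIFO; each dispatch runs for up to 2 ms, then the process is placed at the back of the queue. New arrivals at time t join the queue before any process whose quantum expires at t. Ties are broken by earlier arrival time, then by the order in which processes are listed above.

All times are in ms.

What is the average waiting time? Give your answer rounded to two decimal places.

Gantt: | 200 0-2 | 201 2-4 | 202 4-6 | 200 6-8 | 203 8-10 | 201 10-12 | 202 12-14 | 200 14-16 | 203 16-17 | 201 17-19 | 202 19-21 | 200 21-22 | 201 22-24 | 202 24-25 | 201 25-28 |
Completion: 200=22  201=28  202=25  203=17
Turnaround (C−A): 200=22  201=28  202=24  203=13
Waiting times: 200=15, 201=17, 202=17, 203=10
Average waiting = (15+17+17+10) / 4 = 59/4 = 14.75

14.75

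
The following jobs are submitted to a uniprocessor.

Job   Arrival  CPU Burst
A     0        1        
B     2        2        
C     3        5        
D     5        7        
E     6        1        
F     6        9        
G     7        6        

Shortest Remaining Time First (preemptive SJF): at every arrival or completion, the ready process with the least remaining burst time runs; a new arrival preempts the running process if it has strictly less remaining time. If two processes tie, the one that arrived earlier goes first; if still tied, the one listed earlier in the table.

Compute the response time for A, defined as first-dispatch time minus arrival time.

Gantt: | A 0-1 | idle 1-2 | B 2-4 | C 4-6 | E 6-7 | C 7-10 | G 10-16 | D 16-23 | F 23-32 |
Completion: A=1  B=4  C=10  D=23  E=7  F=32  G=16
Turnaround (C−A): A=1  B=2  C=7  D=18  E=1  F=26  G=9
Response(A) = first start − arrival = 0 − 0 = 0

0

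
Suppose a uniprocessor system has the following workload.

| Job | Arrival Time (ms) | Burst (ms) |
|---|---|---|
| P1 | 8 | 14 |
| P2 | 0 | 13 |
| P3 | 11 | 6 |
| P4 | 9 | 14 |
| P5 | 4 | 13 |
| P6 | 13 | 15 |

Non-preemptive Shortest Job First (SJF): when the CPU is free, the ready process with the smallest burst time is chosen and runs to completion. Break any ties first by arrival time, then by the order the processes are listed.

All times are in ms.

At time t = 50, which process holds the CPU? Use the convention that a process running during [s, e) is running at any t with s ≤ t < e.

P4

Schedule: | P2 0-13 | P3 13-19 | P5 19-32 | P1 32-46 | P4 46-60 | P6 60-75 |
Completion: P1=46  P2=13  P3=19  P4=60  P5=32  P6=75
Turnaround (C−A): P1=38  P2=13  P3=8  P4=51  P5=28  P6=62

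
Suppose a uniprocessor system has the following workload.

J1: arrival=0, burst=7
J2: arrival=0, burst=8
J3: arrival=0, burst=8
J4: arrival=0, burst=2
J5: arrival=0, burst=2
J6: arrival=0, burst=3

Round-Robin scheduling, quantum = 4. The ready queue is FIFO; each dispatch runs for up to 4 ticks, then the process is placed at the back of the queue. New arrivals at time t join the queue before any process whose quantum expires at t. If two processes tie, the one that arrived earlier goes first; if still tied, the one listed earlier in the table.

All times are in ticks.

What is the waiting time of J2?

18

Timeline: | J1 0-4 | J2 4-8 | J3 8-12 | J4 12-14 | J5 14-16 | J6 16-19 | J1 19-22 | J2 22-26 | J3 26-30 |
Completion: J1=22  J2=26  J3=30  J4=14  J5=16  J6=19
Waiting(J2) = turnaround − burst = 26 − 8 = 18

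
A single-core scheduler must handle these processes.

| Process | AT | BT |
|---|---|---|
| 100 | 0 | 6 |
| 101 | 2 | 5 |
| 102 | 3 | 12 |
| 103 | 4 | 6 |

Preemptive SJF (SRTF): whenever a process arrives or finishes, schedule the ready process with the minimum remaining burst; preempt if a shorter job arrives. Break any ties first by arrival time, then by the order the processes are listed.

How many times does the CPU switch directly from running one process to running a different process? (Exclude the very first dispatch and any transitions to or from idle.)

3

Timeline: | 100 0-6 | 101 6-11 | 103 11-17 | 102 17-29 |
Completion: 100=6  101=11  102=29  103=17
Turnaround (C−A): 100=6  101=9  102=26  103=13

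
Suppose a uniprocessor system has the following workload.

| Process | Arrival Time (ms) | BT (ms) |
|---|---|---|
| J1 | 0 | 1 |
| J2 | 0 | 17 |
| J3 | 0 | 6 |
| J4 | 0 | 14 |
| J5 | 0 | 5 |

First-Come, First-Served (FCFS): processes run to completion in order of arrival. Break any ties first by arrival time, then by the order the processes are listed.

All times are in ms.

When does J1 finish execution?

Gantt: | J1 0-1 | J2 1-18 | J3 18-24 | J4 24-38 | J5 38-43 |
Completion: J1=1  J2=18  J3=24  J4=38  J5=43

1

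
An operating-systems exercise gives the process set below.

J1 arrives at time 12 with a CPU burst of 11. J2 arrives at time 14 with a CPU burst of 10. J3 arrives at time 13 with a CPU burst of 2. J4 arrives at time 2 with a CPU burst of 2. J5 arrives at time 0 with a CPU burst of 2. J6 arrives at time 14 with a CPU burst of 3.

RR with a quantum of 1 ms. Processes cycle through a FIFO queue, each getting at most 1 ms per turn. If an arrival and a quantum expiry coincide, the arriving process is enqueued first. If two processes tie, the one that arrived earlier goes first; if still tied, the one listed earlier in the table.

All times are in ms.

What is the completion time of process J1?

37

Gantt: | J5 0-2 | J4 2-4 | idle 4-12 | J1 12-13 | J3 13-14 | J1 14-15 | J2 15-16 | J6 16-17 | J3 17-18 | J1 18-19 | J2 19-20 | J6 20-21 | J1 21-22 | J2 22-23 | J6 23-24 | J1 24-25 | J2 25-26 | J1 26-27 | J2 27-28 | J1 28-29 | J2 29-30 | J1 30-31 | J2 31-32 | J1 32-33 | J2 33-34 | J1 34-35 | J2 35-36 | J1 36-37 | J2 37-38 |
Completion: J1=37  J2=38  J3=18  J4=4  J5=2  J6=24
Turnaround (C−A): J1=25  J2=24  J3=5  J4=2  J5=2  J6=10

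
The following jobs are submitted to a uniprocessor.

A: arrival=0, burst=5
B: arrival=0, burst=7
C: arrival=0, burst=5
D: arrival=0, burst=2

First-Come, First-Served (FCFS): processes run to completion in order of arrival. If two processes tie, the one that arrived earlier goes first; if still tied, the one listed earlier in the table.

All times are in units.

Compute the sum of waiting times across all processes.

Gantt: | A 0-5 | B 5-12 | C 12-17 | D 17-19 |
Completion: A=5  B=12  C=17  D=19
Turnaround (C−A): A=5  B=12  C=17  D=19
Waiting = turnaround − burst: A=0, B=5, C=12, D=17
Total waiting = 0 + 5 + 12 + 17 = 34

34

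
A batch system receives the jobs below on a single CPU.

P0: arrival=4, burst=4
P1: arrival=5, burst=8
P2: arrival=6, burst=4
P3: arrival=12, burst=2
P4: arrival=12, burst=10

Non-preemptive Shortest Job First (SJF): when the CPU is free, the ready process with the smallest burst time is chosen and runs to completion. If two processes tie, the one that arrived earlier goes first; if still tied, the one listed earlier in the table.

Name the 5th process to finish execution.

Timeline: | idle 0-4 | P0 4-8 | P2 8-12 | P3 12-14 | P1 14-22 | P4 22-32 |
Completion: P0=8  P1=22  P2=12  P3=14  P4=32
Finish order: P0 → P2 → P3 → P1 → P4

P4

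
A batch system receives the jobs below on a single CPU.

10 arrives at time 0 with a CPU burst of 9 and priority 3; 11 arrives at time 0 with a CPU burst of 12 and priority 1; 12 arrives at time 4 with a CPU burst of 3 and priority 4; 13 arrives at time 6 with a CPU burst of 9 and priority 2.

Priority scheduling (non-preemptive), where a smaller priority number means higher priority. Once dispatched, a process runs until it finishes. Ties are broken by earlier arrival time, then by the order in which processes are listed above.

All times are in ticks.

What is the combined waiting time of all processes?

Gantt: | 11 0-12 | 13 12-21 | 10 21-30 | 12 30-33 |
Completion: 10=30  11=12  12=33  13=21
Turnaround (C−A): 10=30  11=12  12=29  13=15
Waiting = turnaround − burst: 10=21, 11=0, 12=26, 13=6
Total waiting = 21 + 0 + 26 + 6 = 53

53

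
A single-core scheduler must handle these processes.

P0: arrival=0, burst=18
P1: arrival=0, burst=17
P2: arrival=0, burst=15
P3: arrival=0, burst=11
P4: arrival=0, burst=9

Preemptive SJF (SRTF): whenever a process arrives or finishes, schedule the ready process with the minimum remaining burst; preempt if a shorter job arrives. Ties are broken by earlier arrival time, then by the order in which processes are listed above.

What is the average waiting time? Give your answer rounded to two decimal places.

Gantt: | P4 0-9 | P3 9-20 | P2 20-35 | P1 35-52 | P0 52-70 |
Completion: P0=70  P1=52  P2=35  P3=20  P4=9
Waiting times: P0=52, P1=35, P2=20, P3=9, P4=0
Average waiting = (52+35+20+9+0) / 5 = 116/5 = 23.20

23.20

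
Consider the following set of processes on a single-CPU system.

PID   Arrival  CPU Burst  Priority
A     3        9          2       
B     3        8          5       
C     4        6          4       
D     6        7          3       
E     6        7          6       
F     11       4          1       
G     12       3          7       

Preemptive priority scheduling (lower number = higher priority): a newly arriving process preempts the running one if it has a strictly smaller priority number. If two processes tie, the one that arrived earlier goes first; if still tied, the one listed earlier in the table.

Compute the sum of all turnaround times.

Schedule: | idle 0-3 | A 3-11 | F 11-15 | A 15-16 | D 16-23 | C 23-29 | B 29-37 | E 37-44 | G 44-47 |
Completion: A=16  B=37  C=29  D=23  E=44  F=15  G=47
Turnaround (C−A): A=13  B=34  C=25  D=17  E=38  F=4  G=35
Turnaround = completion − arrival: A=13, B=34, C=25, D=17, E=38, F=4, G=35
Total turnaround = 13 + 34 + 25 + 17 + 38 + 4 + 35 = 166

166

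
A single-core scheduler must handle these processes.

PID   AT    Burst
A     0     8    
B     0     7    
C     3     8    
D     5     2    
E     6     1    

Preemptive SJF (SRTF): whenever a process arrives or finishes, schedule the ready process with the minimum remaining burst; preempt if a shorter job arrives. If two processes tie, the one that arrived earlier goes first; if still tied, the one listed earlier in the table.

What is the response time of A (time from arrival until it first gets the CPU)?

10

Gantt: | B 0-7 | E 7-8 | D 8-10 | A 10-18 | C 18-26 |
Completion: A=18  B=7  C=26  D=10  E=8
Turnaround (C−A): A=18  B=7  C=23  D=5  E=2
Response(A) = first start − arrival = 10 − 0 = 10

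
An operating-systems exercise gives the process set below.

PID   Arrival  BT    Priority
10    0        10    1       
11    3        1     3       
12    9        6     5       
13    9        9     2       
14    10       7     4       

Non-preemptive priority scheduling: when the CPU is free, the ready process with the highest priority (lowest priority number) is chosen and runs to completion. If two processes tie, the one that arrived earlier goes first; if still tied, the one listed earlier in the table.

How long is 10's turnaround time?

Timeline: | 10 0-10 | 13 10-19 | 11 19-20 | 14 20-27 | 12 27-33 |
Completion: 10=10  11=20  12=33  13=19  14=27
Turnaround (C−A): 10=10  11=17  12=24  13=10  14=17
Turnaround(10) = completion − arrival = 10 − 0 = 10

10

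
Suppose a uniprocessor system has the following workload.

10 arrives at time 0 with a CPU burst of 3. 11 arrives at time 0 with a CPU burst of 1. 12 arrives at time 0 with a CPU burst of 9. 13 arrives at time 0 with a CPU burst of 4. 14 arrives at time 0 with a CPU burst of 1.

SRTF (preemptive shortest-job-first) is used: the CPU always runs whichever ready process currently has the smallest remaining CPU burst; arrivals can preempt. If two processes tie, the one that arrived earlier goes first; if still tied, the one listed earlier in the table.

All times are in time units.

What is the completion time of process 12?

18

Timeline: | 11 0-1 | 14 1-2 | 10 2-5 | 13 5-9 | 12 9-18 |
Completion: 10=5  11=1  12=18  13=9  14=2
Turnaround (C−A): 10=5  11=1  12=18  13=9  14=2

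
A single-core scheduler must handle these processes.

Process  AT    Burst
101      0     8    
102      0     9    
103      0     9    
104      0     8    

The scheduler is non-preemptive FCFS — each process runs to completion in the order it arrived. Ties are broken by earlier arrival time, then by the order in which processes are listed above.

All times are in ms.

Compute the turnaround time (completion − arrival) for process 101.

8

Timeline: | 101 0-8 | 102 8-17 | 103 17-26 | 104 26-34 |
Completion: 101=8  102=17  103=26  104=34
Turnaround(101) = completion − arrival = 8 − 0 = 8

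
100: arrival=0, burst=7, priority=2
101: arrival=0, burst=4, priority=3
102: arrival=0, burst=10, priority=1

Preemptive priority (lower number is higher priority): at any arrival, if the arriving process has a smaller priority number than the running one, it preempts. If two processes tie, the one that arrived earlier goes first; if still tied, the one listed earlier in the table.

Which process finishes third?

Schedule: | 102 0-10 | 100 10-17 | 101 17-21 |
Completion: 100=17  101=21  102=10
Finish order: 102 → 100 → 101

101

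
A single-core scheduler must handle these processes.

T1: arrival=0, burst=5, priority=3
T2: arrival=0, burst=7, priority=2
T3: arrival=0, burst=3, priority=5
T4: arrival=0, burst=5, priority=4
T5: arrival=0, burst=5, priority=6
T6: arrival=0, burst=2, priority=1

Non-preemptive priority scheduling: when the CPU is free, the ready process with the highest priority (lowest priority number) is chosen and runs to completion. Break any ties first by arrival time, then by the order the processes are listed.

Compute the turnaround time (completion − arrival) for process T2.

Gantt: | T6 0-2 | T2 2-9 | T1 9-14 | T4 14-19 | T3 19-22 | T5 22-27 |
Completion: T1=14  T2=9  T3=22  T4=19  T5=27  T6=2
Turnaround(T2) = completion − arrival = 9 − 0 = 9

9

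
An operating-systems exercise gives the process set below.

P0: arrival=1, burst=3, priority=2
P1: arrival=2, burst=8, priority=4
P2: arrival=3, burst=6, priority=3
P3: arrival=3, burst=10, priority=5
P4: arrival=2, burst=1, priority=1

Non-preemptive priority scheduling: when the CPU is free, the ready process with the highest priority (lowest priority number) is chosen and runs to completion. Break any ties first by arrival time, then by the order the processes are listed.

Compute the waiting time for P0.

Timeline: | idle 0-1 | P0 1-4 | P4 4-5 | P2 5-11 | P1 11-19 | P3 19-29 |
Completion: P0=4  P1=19  P2=11  P3=29  P4=5
Turnaround (C−A): P0=3  P1=17  P2=8  P3=26  P4=3
Waiting(P0) = turnaround − burst = 3 − 3 = 0

0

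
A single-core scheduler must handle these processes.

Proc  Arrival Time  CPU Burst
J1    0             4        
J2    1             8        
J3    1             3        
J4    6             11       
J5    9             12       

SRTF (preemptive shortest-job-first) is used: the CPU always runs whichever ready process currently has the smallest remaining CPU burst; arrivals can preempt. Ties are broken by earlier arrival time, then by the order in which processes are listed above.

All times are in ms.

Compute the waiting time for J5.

Schedule: | J1 0-4 | J3 4-7 | J2 7-15 | J4 15-26 | J5 26-38 |
Completion: J1=4  J2=15  J3=7  J4=26  J5=38
Turnaround (C−A): J1=4  J2=14  J3=6  J4=20  J5=29
Waiting(J5) = turnaround − burst = 29 − 12 = 17

17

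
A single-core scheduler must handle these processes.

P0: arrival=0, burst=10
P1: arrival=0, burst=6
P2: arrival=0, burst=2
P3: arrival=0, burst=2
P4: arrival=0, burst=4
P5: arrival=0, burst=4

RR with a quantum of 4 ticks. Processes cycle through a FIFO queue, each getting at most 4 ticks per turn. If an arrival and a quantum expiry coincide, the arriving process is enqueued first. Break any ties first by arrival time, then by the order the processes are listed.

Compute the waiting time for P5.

Gantt: | P0 0-4 | P1 4-8 | P2 8-10 | P3 10-12 | P4 12-16 | P5 16-20 | P0 20-24 | P1 24-26 | P0 26-28 |
Completion: P0=28  P1=26  P2=10  P3=12  P4=16  P5=20
Waiting(P5) = turnaround − burst = 20 − 4 = 16

16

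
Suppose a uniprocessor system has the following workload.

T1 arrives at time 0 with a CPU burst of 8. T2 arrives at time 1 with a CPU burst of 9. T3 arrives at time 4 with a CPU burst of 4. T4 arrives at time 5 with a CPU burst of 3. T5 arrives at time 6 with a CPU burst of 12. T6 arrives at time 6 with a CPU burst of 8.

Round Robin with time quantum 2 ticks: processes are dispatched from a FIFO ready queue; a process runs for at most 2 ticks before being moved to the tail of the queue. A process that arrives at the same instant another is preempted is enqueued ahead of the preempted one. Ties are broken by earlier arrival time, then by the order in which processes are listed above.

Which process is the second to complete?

T4

Gantt: | T1 0-2 | T2 2-4 | T1 4-6 | T3 6-8 | T2 8-10 | T4 10-12 | T5 12-14 | T6 14-16 | T1 16-18 | T3 18-20 | T2 20-22 | T4 22-23 | T5 23-25 | T6 25-27 | T1 27-29 | T2 29-31 | T5 31-33 | T6 33-35 | T2 35-36 | T5 36-38 | T6 38-40 | T5 40-44 |
Completion: T1=29  T2=36  T3=20  T4=23  T5=44  T6=40
Turnaround (C−A): T1=29  T2=35  T3=16  T4=18  T5=38  T6=34
Finish order: T3 → T4 → T1 → T2 → T6 → T5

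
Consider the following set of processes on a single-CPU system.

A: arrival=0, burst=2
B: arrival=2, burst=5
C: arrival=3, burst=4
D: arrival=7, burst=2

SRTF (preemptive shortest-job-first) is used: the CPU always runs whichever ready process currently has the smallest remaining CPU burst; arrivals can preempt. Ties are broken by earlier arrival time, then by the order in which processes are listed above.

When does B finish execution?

7

Schedule: | A 0-2 | B 2-7 | D 7-9 | C 9-13 |
Completion: A=2  B=7  C=13  D=9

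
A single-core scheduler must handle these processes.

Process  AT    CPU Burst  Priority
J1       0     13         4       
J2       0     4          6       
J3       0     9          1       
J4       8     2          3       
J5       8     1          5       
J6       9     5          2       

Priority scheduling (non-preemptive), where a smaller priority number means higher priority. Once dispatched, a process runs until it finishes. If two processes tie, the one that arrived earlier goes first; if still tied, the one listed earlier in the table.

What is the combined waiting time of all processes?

Gantt: | J3 0-9 | J6 9-14 | J4 14-16 | J1 16-29 | J5 29-30 | J2 30-34 |
Completion: J1=29  J2=34  J3=9  J4=16  J5=30  J6=14
Turnaround (C−A): J1=29  J2=34  J3=9  J4=8  J5=22  J6=5
Waiting = turnaround − burst: J1=16, J2=30, J3=0, J4=6, J5=21, J6=0
Total waiting = 16 + 30 + 0 + 6 + 21 + 0 = 73

73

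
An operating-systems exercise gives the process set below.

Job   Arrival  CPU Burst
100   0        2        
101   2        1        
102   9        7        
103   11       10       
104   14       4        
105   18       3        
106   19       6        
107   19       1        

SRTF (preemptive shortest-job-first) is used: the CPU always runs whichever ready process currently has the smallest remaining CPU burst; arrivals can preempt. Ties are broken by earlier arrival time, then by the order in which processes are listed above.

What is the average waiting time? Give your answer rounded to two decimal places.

3.75

Schedule: | 100 0-2 | 101 2-3 | idle 3-9 | 102 9-16 | 104 16-20 | 107 20-21 | 105 21-24 | 106 24-30 | 103 30-40 |
Completion: 100=2  101=3  102=16  103=40  104=20  105=24  106=30  107=21
Waiting times: 100=0, 101=0, 102=0, 103=19, 104=2, 105=3, 106=5, 107=1
Average waiting = (0+0+0+19+2+3+5+1) / 8 = 30/8 = 3.75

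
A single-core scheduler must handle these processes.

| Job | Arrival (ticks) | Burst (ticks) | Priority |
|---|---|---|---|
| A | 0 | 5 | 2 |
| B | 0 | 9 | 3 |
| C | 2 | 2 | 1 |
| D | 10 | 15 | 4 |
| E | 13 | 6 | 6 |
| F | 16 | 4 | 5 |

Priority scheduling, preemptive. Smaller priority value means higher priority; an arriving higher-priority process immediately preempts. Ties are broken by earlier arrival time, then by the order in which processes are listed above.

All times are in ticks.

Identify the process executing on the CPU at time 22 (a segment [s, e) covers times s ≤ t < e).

Timeline: | A 0-2 | C 2-4 | A 4-7 | B 7-16 | D 16-31 | F 31-35 | E 35-41 |
Completion: A=7  B=16  C=4  D=31  E=41  F=35

D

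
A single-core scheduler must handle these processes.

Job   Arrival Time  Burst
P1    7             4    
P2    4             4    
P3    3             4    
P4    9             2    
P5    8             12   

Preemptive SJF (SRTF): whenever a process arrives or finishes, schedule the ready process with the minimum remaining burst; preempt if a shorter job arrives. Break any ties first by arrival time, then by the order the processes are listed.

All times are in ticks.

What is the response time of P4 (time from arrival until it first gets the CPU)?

2

Gantt: | idle 0-3 | P3 3-7 | P2 7-11 | P4 11-13 | P1 13-17 | P5 17-29 |
Completion: P1=17  P2=11  P3=7  P4=13  P5=29
Response(P4) = first start − arrival = 11 − 9 = 2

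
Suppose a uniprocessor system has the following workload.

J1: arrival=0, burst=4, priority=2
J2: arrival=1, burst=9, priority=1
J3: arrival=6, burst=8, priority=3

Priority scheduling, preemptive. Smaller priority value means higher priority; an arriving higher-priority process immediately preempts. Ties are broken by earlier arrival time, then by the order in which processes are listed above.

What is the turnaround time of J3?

15

Schedule: | J1 0-1 | J2 1-10 | J1 10-13 | J3 13-21 |
Completion: J1=13  J2=10  J3=21
Turnaround (C−A): J1=13  J2=9  J3=15
Turnaround(J3) = completion − arrival = 21 − 6 = 15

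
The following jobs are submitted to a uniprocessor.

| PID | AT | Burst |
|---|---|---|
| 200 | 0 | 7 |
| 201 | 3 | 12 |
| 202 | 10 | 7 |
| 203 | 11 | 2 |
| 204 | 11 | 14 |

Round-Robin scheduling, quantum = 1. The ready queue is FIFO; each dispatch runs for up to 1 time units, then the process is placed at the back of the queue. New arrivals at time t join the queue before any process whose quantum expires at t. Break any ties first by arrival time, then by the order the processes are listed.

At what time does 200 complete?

11

Timeline: | 200 0-3 | 201 3-4 | 200 4-5 | 201 5-6 | 200 6-7 | 201 7-8 | 200 8-9 | 201 9-10 | 200 10-11 | 202 11-12 | 201 12-13 | 203 13-14 | 204 14-15 | 202 15-16 | 201 16-17 | 203 17-18 | 204 18-19 | 202 19-20 | 201 20-21 | 204 21-22 | 202 22-23 | 201 23-24 | 204 24-25 | 202 25-26 | 201 26-27 | 204 27-28 | 202 28-29 | 201 29-30 | 204 30-31 | 202 31-32 | 201 32-33 | 204 33-34 | 201 34-35 | 204 35-42 |
Completion: 200=11  201=35  202=32  203=18  204=42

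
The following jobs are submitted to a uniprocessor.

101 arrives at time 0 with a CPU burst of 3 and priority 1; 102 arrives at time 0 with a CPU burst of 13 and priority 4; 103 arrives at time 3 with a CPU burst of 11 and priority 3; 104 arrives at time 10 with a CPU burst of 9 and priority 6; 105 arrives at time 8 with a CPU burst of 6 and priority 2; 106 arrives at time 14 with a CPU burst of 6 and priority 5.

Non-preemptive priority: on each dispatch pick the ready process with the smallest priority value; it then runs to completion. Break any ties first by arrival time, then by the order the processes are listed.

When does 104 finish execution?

48

Schedule: | 101 0-3 | 103 3-14 | 105 14-20 | 102 20-33 | 106 33-39 | 104 39-48 |
Completion: 101=3  102=33  103=14  104=48  105=20  106=39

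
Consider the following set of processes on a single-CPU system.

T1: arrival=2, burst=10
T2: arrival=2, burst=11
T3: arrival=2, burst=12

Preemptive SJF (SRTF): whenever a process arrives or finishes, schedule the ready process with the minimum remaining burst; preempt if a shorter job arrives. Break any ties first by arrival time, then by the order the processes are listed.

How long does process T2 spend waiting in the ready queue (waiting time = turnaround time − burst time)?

10

Timeline: | idle 0-2 | T1 2-12 | T2 12-23 | T3 23-35 |
Completion: T1=12  T2=23  T3=35
Turnaround (C−A): T1=10  T2=21  T3=33
Waiting(T2) = turnaround − burst = 21 − 11 = 10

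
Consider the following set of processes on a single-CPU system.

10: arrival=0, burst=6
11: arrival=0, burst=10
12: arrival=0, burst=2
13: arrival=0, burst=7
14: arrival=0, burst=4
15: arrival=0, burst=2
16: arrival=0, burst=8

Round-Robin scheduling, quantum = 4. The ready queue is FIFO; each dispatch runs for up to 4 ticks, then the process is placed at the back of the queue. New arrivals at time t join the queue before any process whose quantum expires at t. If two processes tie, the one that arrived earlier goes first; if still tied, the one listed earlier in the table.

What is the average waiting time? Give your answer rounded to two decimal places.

Gantt: | 10 0-4 | 11 4-8 | 12 8-10 | 13 10-14 | 14 14-18 | 15 18-20 | 16 20-24 | 10 24-26 | 11 26-30 | 13 30-33 | 16 33-37 | 11 37-39 |
Completion: 10=26  11=39  12=10  13=33  14=18  15=20  16=37
Waiting times: 10=20, 11=29, 12=8, 13=26, 14=14, 15=18, 16=29
Average waiting = (20+29+8+26+14+18+29) / 7 = 144/7 = 20.57

20.57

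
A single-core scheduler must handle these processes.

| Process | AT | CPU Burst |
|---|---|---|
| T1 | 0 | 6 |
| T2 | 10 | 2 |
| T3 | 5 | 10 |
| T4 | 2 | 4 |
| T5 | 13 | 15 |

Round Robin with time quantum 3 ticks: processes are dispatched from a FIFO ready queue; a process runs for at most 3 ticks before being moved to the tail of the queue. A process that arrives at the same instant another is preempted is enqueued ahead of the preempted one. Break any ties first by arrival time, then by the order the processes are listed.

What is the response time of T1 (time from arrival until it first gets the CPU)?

Gantt: | T1 0-3 | T4 3-6 | T1 6-9 | T3 9-12 | T4 12-13 | T2 13-15 | T3 15-18 | T5 18-21 | T3 21-24 | T5 24-27 | T3 27-28 | T5 28-37 |
Completion: T1=9  T2=15  T3=28  T4=13  T5=37
Turnaround (C−A): T1=9  T2=5  T3=23  T4=11  T5=24
Response(T1) = first start − arrival = 0 − 0 = 0

0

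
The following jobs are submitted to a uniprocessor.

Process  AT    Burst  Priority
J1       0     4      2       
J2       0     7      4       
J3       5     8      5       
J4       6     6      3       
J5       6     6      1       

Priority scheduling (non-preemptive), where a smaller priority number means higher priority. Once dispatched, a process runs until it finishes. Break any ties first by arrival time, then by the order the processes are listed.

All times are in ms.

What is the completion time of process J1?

Gantt: | J1 0-4 | J2 4-11 | J5 11-17 | J4 17-23 | J3 23-31 |
Completion: J1=4  J2=11  J3=31  J4=23  J5=17
Turnaround (C−A): J1=4  J2=11  J3=26  J4=17  J5=11

4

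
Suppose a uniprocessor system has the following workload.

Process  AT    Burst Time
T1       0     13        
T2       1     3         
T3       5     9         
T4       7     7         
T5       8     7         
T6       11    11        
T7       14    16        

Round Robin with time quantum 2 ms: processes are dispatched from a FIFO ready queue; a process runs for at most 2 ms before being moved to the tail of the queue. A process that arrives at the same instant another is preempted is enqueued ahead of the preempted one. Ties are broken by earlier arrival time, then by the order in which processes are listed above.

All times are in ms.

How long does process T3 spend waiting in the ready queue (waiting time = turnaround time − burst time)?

36

Gantt: | T1 0-2 | T2 2-4 | T1 4-6 | T2 6-7 | T3 7-9 | T1 9-11 | T4 11-13 | T5 13-15 | T3 15-17 | T6 17-19 | T1 19-21 | T4 21-23 | T7 23-25 | T5 25-27 | T3 27-29 | T6 29-31 | T1 31-33 | T4 33-35 | T7 35-37 | T5 37-39 | T3 39-41 | T6 41-43 | T1 43-45 | T4 45-46 | T7 46-48 | T5 48-49 | T3 49-50 | T6 50-52 | T1 52-53 | T7 53-55 | T6 55-57 | T7 57-59 | T6 59-60 | T7 60-66 |
Completion: T1=53  T2=7  T3=50  T4=46  T5=49  T6=60  T7=66
Waiting(T3) = turnaround − burst = 45 − 9 = 36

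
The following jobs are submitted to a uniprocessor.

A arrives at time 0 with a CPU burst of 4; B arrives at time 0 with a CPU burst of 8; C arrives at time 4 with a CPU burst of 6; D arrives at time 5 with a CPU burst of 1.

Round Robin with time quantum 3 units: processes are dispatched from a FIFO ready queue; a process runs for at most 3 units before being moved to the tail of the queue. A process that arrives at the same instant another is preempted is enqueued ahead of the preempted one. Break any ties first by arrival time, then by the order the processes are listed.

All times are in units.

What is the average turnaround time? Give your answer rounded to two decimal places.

Timeline: | A 0-3 | B 3-6 | A 6-7 | C 7-10 | D 10-11 | B 11-14 | C 14-17 | B 17-19 |
Completion: A=7  B=19  C=17  D=11
Turnaround (C−A): A=7  B=19  C=13  D=6
Turnaround times: A=7, B=19, C=13, D=6
Average turnaround = (7+19+13+6) / 4 = 45/4 = 11.25

11.25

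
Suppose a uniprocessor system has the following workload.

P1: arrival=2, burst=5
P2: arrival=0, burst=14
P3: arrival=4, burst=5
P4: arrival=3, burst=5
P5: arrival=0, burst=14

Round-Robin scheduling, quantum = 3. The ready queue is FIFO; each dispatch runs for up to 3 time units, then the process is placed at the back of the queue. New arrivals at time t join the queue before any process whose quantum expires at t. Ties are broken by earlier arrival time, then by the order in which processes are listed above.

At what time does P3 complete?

Gantt: | P2 0-3 | P5 3-6 | P1 6-9 | P4 9-12 | P2 12-15 | P3 15-18 | P5 18-21 | P1 21-23 | P4 23-25 | P2 25-28 | P3 28-30 | P5 30-33 | P2 33-36 | P5 36-39 | P2 39-41 | P5 41-43 |
Completion: P1=23  P2=41  P3=30  P4=25  P5=43

30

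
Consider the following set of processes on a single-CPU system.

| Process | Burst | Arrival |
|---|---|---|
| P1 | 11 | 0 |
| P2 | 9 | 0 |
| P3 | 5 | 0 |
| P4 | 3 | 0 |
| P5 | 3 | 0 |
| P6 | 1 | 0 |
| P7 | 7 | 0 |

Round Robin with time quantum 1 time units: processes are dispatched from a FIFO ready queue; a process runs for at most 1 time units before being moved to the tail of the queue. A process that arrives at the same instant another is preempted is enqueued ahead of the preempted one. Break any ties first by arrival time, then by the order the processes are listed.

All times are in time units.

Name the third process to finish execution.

P5

Schedule: | P1 0-1 | P2 1-2 | P3 2-3 | P4 3-4 | P5 4-5 | P6 5-6 | P7 6-7 | P1 7-8 | P2 8-9 | P3 9-10 | P4 10-11 | P5 11-12 | P7 12-13 | P1 13-14 | P2 14-15 | P3 15-16 | P4 16-17 | P5 17-18 | P7 18-19 | P1 19-20 | P2 20-21 | P3 21-22 | P7 22-23 | P1 23-24 | P2 24-25 | P3 25-26 | P7 26-27 | P1 27-28 | P2 28-29 | P7 29-30 | P1 30-31 | P2 31-32 | P7 32-33 | P1 33-34 | P2 34-35 | P1 35-36 | P2 36-37 | P1 37-39 |
Completion: P1=39  P2=37  P3=26  P4=17  P5=18  P6=6  P7=33
Finish order: P6 → P4 → P5 → P3 → P7 → P2 → P1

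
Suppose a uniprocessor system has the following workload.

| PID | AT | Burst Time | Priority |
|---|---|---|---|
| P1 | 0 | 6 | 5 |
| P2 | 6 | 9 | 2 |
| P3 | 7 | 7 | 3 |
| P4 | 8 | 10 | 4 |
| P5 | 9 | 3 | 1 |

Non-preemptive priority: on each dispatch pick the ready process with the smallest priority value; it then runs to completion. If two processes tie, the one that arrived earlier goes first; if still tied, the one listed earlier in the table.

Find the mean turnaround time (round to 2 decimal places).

Gantt: | P1 0-6 | P2 6-15 | P5 15-18 | P3 18-25 | P4 25-35 |
Completion: P1=6  P2=15  P3=25  P4=35  P5=18
Turnaround (C−A): P1=6  P2=9  P3=18  P4=27  P5=9
Turnaround times: P1=6, P2=9, P3=18, P4=27, P5=9
Average turnaround = (6+9+18+27+9) / 5 = 69/5 = 13.80

13.80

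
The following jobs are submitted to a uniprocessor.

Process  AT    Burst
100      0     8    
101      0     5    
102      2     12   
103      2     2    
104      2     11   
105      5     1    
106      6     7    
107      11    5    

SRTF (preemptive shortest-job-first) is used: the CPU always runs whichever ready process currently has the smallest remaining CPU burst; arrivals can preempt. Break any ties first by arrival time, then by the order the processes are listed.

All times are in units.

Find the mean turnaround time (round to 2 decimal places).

17.88

Schedule: | 101 0-2 | 103 2-4 | 101 4-5 | 105 5-6 | 101 6-8 | 106 8-15 | 107 15-20 | 100 20-28 | 104 28-39 | 102 39-51 |
Completion: 100=28  101=8  102=51  103=4  104=39  105=6  106=15  107=20
Turnaround times: 100=28, 101=8, 102=49, 103=2, 104=37, 105=1, 106=9, 107=9
Average turnaround = (28+8+49+2+37+1+9+9) / 8 = 143/8 = 17.88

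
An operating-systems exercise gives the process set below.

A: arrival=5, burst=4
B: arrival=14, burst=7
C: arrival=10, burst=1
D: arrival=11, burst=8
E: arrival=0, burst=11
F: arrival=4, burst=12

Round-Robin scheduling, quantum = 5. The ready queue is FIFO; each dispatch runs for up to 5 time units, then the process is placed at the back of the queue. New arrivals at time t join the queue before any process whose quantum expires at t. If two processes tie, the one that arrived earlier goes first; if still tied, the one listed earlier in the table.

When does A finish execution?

14

Gantt: | E 0-5 | F 5-10 | A 10-14 | E 14-19 | C 19-20 | F 20-25 | D 25-30 | B 30-35 | E 35-36 | F 36-38 | D 38-41 | B 41-43 |
Completion: A=14  B=43  C=20  D=41  E=36  F=38
Turnaround (C−A): A=9  B=29  C=10  D=30  E=36  F=34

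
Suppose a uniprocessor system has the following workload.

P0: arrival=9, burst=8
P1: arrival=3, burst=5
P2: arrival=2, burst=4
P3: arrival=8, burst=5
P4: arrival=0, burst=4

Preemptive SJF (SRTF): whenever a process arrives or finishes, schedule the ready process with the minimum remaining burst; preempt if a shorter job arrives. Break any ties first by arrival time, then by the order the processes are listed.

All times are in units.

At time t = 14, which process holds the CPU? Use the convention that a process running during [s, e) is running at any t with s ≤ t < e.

Timeline: | P4 0-4 | P2 4-8 | P1 8-13 | P3 13-18 | P0 18-26 |
Completion: P0=26  P1=13  P2=8  P3=18  P4=4
Turnaround (C−A): P0=17  P1=10  P2=6  P3=10  P4=4

P3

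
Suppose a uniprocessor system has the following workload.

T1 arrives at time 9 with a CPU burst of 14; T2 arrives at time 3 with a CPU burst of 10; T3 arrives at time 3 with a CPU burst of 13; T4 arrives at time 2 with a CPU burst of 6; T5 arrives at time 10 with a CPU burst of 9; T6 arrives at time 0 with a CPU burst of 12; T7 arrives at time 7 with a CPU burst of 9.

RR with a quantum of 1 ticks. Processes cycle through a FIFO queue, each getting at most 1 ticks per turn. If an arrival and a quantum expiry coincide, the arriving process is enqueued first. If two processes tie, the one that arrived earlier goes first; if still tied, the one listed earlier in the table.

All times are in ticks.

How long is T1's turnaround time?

Timeline: | T6 0-2 | T4 2-3 | T6 3-4 | T2 4-5 | T3 5-6 | T4 6-7 | T6 7-8 | T2 8-9 | T3 9-10 | T7 10-11 | T4 11-12 | T6 12-13 | T1 13-14 | T2 14-15 | T5 15-16 | T3 16-17 | T7 17-18 | T4 18-19 | T6 19-20 | T1 20-21 | T2 21-22 | T5 22-23 | T3 23-24 | T7 24-25 | T4 25-26 | T6 26-27 | T1 27-28 | T2 28-29 | T5 29-30 | T3 30-31 | T7 31-32 | T4 32-33 | T6 33-34 | T1 34-35 | T2 35-36 | T5 36-37 | T3 37-38 | T7 38-39 | T6 39-40 | T1 40-41 | T2 41-42 | T5 42-43 | T3 43-44 | T7 44-45 | T6 45-46 | T1 46-47 | T2 47-48 | T5 48-49 | T3 49-50 | T7 50-51 | T6 51-52 | T1 52-53 | T2 53-54 | T5 54-55 | T3 55-56 | T7 56-57 | T6 57-58 | T1 58-59 | T2 59-60 | T5 60-61 | T3 61-62 | T7 62-63 | T1 63-64 | T5 64-65 | T3 65-66 | T1 66-67 | T3 67-68 | T1 68-69 | T3 69-70 | T1 70-73 |
Completion: T1=73  T2=60  T3=70  T4=33  T5=65  T6=58  T7=63
Turnaround(T1) = completion − arrival = 73 − 9 = 64

64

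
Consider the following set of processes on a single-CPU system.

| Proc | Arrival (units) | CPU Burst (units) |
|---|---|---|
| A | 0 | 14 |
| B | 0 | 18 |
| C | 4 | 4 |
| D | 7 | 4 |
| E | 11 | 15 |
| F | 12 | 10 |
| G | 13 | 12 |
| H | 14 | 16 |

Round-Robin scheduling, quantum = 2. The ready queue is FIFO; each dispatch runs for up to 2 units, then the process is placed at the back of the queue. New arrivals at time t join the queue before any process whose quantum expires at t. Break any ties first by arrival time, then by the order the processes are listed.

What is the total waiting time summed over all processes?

Schedule: | A 0-2 | B 2-4 | A 4-6 | C 6-8 | B 8-10 | A 10-12 | D 12-14 | C 14-16 | B 16-18 | E 18-20 | F 20-22 | A 22-24 | G 24-26 | H 26-28 | D 28-30 | B 30-32 | E 32-34 | F 34-36 | A 36-38 | G 38-40 | H 40-42 | B 42-44 | E 44-46 | F 46-48 | A 48-50 | G 50-52 | H 52-54 | B 54-56 | E 56-58 | F 58-60 | A 60-62 | G 62-64 | H 64-66 | B 66-68 | E 68-70 | F 70-72 | G 72-74 | H 74-76 | B 76-78 | E 78-80 | G 80-82 | H 82-84 | B 84-86 | E 86-88 | H 88-90 | E 90-91 | H 91-93 |
Completion: A=62  B=86  C=16  D=30  E=91  F=72  G=82  H=93
Turnaround (C−A): A=62  B=86  C=12  D=23  E=80  F=60  G=69  H=79
Waiting = turnaround − burst: A=48, B=68, C=8, D=19, E=65, F=50, G=57, H=63
Total waiting = 48 + 68 + 8 + 19 + 65 + 50 + 57 + 63 = 378

378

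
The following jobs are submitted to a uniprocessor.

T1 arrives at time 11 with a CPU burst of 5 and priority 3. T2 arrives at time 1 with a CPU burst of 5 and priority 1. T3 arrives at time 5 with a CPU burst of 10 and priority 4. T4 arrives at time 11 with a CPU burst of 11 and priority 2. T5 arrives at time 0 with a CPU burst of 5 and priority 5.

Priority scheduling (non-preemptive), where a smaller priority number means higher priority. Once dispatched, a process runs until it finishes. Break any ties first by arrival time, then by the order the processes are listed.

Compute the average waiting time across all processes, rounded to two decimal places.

7.60

Schedule: | T5 0-5 | T2 5-10 | T3 10-20 | T4 20-31 | T1 31-36 |
Completion: T1=36  T2=10  T3=20  T4=31  T5=5
Waiting times: T1=20, T2=4, T3=5, T4=9, T5=0
Average waiting = (20+4+5+9+0) / 5 = 38/5 = 7.60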